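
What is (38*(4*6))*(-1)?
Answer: -912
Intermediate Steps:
(38*(4*6))*(-1) = (38*24)*(-1) = 912*(-1) = -912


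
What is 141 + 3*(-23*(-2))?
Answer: 279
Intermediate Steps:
141 + 3*(-23*(-2)) = 141 + 3*46 = 141 + 138 = 279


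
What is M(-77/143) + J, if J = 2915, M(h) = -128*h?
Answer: 38791/13 ≈ 2983.9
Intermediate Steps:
M(-77/143) + J = -(-9856)/143 + 2915 = -128*(-7/13) + 2915 = 896/13 + 2915 = 38791/13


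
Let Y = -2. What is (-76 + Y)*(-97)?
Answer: 7566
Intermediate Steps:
(-76 + Y)*(-97) = (-76 - 2)*(-97) = -78*(-97) = 7566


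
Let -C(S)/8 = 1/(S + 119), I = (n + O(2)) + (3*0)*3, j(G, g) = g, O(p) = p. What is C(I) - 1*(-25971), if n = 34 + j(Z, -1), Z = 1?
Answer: 1999763/77 ≈ 25971.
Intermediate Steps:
n = 33 (n = 34 - 1 = 33)
I = 35 (I = (33 + 2) + (3*0)*3 = 35 + 0*3 = 35 + 0 = 35)
C(S) = -8/(119 + S) (C(S) = -8/(S + 119) = -8/(119 + S))
C(I) - 1*(-25971) = -8/(119 + 35) - 1*(-25971) = -8/154 + 25971 = -8*1/154 + 25971 = -4/77 + 25971 = 1999763/77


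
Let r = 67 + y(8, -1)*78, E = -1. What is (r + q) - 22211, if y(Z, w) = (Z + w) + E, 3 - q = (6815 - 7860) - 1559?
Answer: -19069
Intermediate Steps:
q = 2607 (q = 3 - ((6815 - 7860) - 1559) = 3 - (-1045 - 1559) = 3 - 1*(-2604) = 3 + 2604 = 2607)
y(Z, w) = -1 + Z + w (y(Z, w) = (Z + w) - 1 = -1 + Z + w)
r = 535 (r = 67 + (-1 + 8 - 1)*78 = 67 + 6*78 = 67 + 468 = 535)
(r + q) - 22211 = (535 + 2607) - 22211 = 3142 - 22211 = -19069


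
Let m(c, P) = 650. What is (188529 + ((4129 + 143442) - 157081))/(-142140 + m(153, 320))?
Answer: -179019/141490 ≈ -1.2652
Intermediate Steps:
(188529 + ((4129 + 143442) - 157081))/(-142140 + m(153, 320)) = (188529 + ((4129 + 143442) - 157081))/(-142140 + 650) = (188529 + (147571 - 157081))/(-141490) = (188529 - 9510)*(-1/141490) = 179019*(-1/141490) = -179019/141490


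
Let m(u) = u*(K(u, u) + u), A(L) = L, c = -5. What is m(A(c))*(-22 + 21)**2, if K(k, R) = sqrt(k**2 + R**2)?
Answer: 25 - 25*sqrt(2) ≈ -10.355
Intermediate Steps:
K(k, R) = sqrt(R**2 + k**2)
m(u) = u*(u + sqrt(2)*sqrt(u**2)) (m(u) = u*(sqrt(u**2 + u**2) + u) = u*(sqrt(2*u**2) + u) = u*(sqrt(2)*sqrt(u**2) + u) = u*(u + sqrt(2)*sqrt(u**2)))
m(A(c))*(-22 + 21)**2 = (-5*(-5 + sqrt(2)*sqrt((-5)**2)))*(-22 + 21)**2 = -5*(-5 + sqrt(2)*sqrt(25))*(-1)**2 = -5*(-5 + sqrt(2)*5)*1 = -5*(-5 + 5*sqrt(2))*1 = (25 - 25*sqrt(2))*1 = 25 - 25*sqrt(2)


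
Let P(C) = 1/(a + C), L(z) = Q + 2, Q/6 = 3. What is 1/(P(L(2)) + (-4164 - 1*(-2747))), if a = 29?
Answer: -49/69432 ≈ -0.00070573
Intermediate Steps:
Q = 18 (Q = 6*3 = 18)
L(z) = 20 (L(z) = 18 + 2 = 20)
P(C) = 1/(29 + C)
1/(P(L(2)) + (-4164 - 1*(-2747))) = 1/(1/(29 + 20) + (-4164 - 1*(-2747))) = 1/(1/49 + (-4164 + 2747)) = 1/(1/49 - 1417) = 1/(-69432/49) = -49/69432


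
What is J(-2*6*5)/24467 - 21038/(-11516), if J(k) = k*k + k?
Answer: 277751693/140880986 ≈ 1.9715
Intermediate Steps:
J(k) = k + k**2 (J(k) = k**2 + k = k + k**2)
J(-2*6*5)/24467 - 21038/(-11516) = ((-2*6*5)*(1 - 2*6*5))/24467 - 21038/(-11516) = ((-12*5)*(1 - 12*5))*(1/24467) - 21038*(-1/11516) = -60*(1 - 60)*(1/24467) + 10519/5758 = -60*(-59)*(1/24467) + 10519/5758 = 3540*(1/24467) + 10519/5758 = 3540/24467 + 10519/5758 = 277751693/140880986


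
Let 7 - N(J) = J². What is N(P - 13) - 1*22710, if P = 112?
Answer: -32504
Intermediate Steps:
N(J) = 7 - J²
N(P - 13) - 1*22710 = (7 - (112 - 13)²) - 1*22710 = (7 - 1*99²) - 22710 = (7 - 1*9801) - 22710 = (7 - 9801) - 22710 = -9794 - 22710 = -32504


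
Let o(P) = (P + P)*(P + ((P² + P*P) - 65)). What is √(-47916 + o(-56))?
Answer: 2*I*√184207 ≈ 858.39*I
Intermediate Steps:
o(P) = 2*P*(-65 + P + 2*P²) (o(P) = (2*P)*(P + ((P² + P²) - 65)) = (2*P)*(P + (2*P² - 65)) = (2*P)*(P + (-65 + 2*P²)) = (2*P)*(-65 + P + 2*P²) = 2*P*(-65 + P + 2*P²))
√(-47916 + o(-56)) = √(-47916 + 2*(-56)*(-65 - 56 + 2*(-56)²)) = √(-47916 + 2*(-56)*(-65 - 56 + 2*3136)) = √(-47916 + 2*(-56)*(-65 - 56 + 6272)) = √(-47916 + 2*(-56)*6151) = √(-47916 - 688912) = √(-736828) = 2*I*√184207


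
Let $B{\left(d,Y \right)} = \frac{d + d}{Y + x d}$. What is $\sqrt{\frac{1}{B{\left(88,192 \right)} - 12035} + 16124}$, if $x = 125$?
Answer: $\frac{\sqrt{4570874218357671619}}{16836943} \approx 126.98$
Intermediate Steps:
$B{\left(d,Y \right)} = \frac{2 d}{Y + 125 d}$ ($B{\left(d,Y \right)} = \frac{d + d}{Y + 125 d} = \frac{2 d}{Y + 125 d}$)
$\sqrt{\frac{1}{B{\left(88,192 \right)} - 12035} + 16124} = \sqrt{\frac{1}{2 \cdot 88 \frac{1}{192 + 125 \cdot 88} - 12035} + 16124} = \sqrt{\frac{1}{2 \cdot 88 \frac{1}{192 + 11000} - 12035} + 16124} = \sqrt{\frac{1}{2 \cdot 88 \cdot \frac{1}{11192} - 12035} + 16124} = \sqrt{\frac{1}{\frac{22}{1399} - 12035} + 16124} = \sqrt{\frac{1}{- \frac{16836943}{1399}} + 16124} = \sqrt{- \frac{1399}{16836943} + 16124} = \sqrt{\frac{271478867533}{16836943}} = \frac{\sqrt{4570874218357671619}}{16836943}$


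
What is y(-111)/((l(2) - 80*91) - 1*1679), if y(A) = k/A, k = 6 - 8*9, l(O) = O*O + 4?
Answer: -22/331187 ≈ -6.6428e-5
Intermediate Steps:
l(O) = 4 + O**2 (l(O) = O**2 + 4 = 4 + O**2)
k = -66 (k = 6 - 72 = -66)
y(A) = -66/A
y(-111)/((l(2) - 80*91) - 1*1679) = (-66/(-111))/(((4 + 2**2) - 80*91) - 1*1679) = (-66*(-1/111))/(((4 + 4) - 7280) - 1679) = 22/(37*((8 - 7280) - 1679)) = 22/(37*(-7272 - 1679)) = (22/37)/(-8951) = (22/37)*(-1/8951) = -22/331187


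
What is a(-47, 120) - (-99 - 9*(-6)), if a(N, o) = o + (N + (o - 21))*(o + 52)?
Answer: 9109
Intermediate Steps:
a(N, o) = o + (52 + o)*(-21 + N + o) (a(N, o) = o + (N + (-21 + o))*(52 + o) = o + (-21 + N + o)*(52 + o) = o + (52 + o)*(-21 + N + o))
a(-47, 120) - (-99 - 9*(-6)) = (-1092 + 120² + 32*120 + 52*(-47) - 47*120) - (-99 - 9*(-6)) = (-1092 + 14400 + 3840 - 2444 - 5640) - (-99 + 54) = 9064 - 1*(-45) = 9064 + 45 = 9109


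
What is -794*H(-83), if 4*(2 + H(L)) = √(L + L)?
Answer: 1588 - 397*I*√166/2 ≈ 1588.0 - 2557.5*I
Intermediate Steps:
H(L) = -2 + √2*√L/4 (H(L) = -2 + √(L + L)/4 = -2 + √(2*L)/4 = -2 + (√2*√L)/4 = -2 + √2*√L/4)
-794*H(-83) = -794*(-2 + √2*√(-83)/4) = -794*(-2 + √2*(I*√83)/4) = -794*(-2 + I*√166/4) = 1588 - 397*I*√166/2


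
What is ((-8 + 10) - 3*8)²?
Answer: 484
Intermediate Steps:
((-8 + 10) - 3*8)² = (2 - 24)² = (-22)² = 484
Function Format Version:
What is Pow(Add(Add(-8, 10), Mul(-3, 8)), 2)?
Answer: 484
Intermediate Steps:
Pow(Add(Add(-8, 10), Mul(-3, 8)), 2) = Pow(Add(2, -24), 2) = Pow(-22, 2) = 484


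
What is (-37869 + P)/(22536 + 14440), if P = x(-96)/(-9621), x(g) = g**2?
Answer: -40482985/39527344 ≈ -1.0242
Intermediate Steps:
P = -1024/1069 (P = (-96)**2/(-9621) = 9216*(-1/9621) = -1024/1069 ≈ -0.95790)
(-37869 + P)/(22536 + 14440) = (-37869 - 1024/1069)/(22536 + 14440) = -40482985/1069/36976 = -40482985/1069*1/36976 = -40482985/39527344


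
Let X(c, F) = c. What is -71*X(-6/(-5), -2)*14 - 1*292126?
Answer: -1466594/5 ≈ -2.9332e+5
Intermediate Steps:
-71*X(-6/(-5), -2)*14 - 1*292126 = -(-426)/(-5)*14 - 1*292126 = -(-426)*(-1)/5*14 - 292126 = -71*6/5*14 - 292126 = -426/5*14 - 292126 = -5964/5 - 292126 = -1466594/5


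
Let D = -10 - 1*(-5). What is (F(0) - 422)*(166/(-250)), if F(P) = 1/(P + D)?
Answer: 175213/625 ≈ 280.34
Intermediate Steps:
D = -5 (D = -10 + 5 = -5)
F(P) = 1/(-5 + P) (F(P) = 1/(P - 5) = 1/(-5 + P))
(F(0) - 422)*(166/(-250)) = (1/(-5 + 0) - 422)*(166/(-250)) = (1/(-5) - 422)*(166*(-1/250)) = (-⅕ - 422)*(-83/125) = -2111/5*(-83/125) = 175213/625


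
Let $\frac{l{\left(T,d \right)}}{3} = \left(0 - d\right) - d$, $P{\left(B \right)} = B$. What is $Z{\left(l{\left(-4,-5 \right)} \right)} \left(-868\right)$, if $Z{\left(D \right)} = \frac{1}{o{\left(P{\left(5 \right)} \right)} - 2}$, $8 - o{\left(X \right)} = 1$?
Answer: $- \frac{868}{5} \approx -173.6$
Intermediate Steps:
$o{\left(X \right)} = 7$ ($o{\left(X \right)} = 8 - 1 = 7$)
$l{\left(T,d \right)} = - 6 d$ ($l{\left(T,d \right)} = 3 \left(\left(0 - d\right) - d\right) = 3 \left(- d - d\right) = 3 \left(- 2 d\right) = - 6 d$)
$Z{\left(D \right)} = \frac{1}{5}$ ($Z{\left(D \right)} = \frac{1}{7 - 2} = \frac{1}{5}$)
$Z{\left(l{\left(-4,-5 \right)} \right)} \left(-868\right) = \frac{1}{5} \left(-868\right) = - \frac{868}{5}$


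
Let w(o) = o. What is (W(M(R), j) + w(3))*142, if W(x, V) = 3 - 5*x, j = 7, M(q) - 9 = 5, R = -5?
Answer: -9088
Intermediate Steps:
M(q) = 14 (M(q) = 9 + 5 = 14)
(W(M(R), j) + w(3))*142 = ((3 - 5*14) + 3)*142 = ((3 - 70) + 3)*142 = (-67 + 3)*142 = -64*142 = -9088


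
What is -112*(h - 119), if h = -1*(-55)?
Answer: 7168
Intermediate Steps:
h = 55
-112*(h - 119) = -112*(55 - 119) = -112*(-64) = 7168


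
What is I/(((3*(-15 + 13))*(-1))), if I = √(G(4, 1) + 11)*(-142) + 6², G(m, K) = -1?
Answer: 6 - 71*√10/3 ≈ -68.841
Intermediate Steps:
I = 36 - 142*√10 (I = √(-1 + 11)*(-142) + 6² = √10*(-142) + 36 = -142*√10 + 36 = 36 - 142*√10 ≈ -413.04)
I/(((3*(-15 + 13))*(-1))) = (36 - 142*√10)/(((3*(-15 + 13))*(-1))) = (36 - 142*√10)/(((3*(-2))*(-1))) = (36 - 142*√10)/((-6*(-1))) = (36 - 142*√10)/6 = (36 - 142*√10)*(⅙) = 6 - 71*√10/3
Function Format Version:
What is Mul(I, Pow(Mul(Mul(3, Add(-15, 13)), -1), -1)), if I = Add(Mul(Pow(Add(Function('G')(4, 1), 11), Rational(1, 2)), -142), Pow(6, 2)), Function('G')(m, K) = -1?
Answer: Add(6, Mul(Rational(-71, 3), Pow(10, Rational(1, 2)))) ≈ -68.841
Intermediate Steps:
I = Add(36, Mul(-142, Pow(10, Rational(1, 2)))) (I = Add(Mul(Pow(Add(-1, 11), Rational(1, 2)), -142), Pow(6, 2)) = Add(Mul(Pow(10, Rational(1, 2)), -142), 36) = Add(Mul(-142, Pow(10, Rational(1, 2))), 36) = Add(36, Mul(-142, Pow(10, Rational(1, 2)))) ≈ -413.04)
Mul(I, Pow(Mul(Mul(3, Add(-15, 13)), -1), -1)) = Mul(Add(36, Mul(-142, Pow(10, Rational(1, 2)))), Pow(Mul(Mul(3, Add(-15, 13)), -1), -1)) = Mul(Add(36, Mul(-142, Pow(10, Rational(1, 2)))), Pow(Mul(Mul(3, -2), -1), -1)) = Mul(Add(36, Mul(-142, Pow(10, Rational(1, 2)))), Pow(Mul(-6, -1), -1)) = Mul(Add(36, Mul(-142, Pow(10, Rational(1, 2)))), Pow(6, -1)) = Mul(Add(36, Mul(-142, Pow(10, Rational(1, 2)))), Rational(1, 6)) = Add(6, Mul(Rational(-71, 3), Pow(10, Rational(1, 2))))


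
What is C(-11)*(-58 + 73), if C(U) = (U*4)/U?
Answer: 60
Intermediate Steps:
C(U) = 4 (C(U) = (4*U)/U = 4)
C(-11)*(-58 + 73) = 4*(-58 + 73) = 4*15 = 60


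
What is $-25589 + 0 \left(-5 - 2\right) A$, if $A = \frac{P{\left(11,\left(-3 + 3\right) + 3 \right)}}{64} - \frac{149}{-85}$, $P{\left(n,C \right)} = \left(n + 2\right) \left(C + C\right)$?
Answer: $-25589$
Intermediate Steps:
$P{\left(n,C \right)} = 2 C \left(2 + n\right)$ ($P{\left(n,C \right)} = \left(2 + n\right) 2 C = 2 C \left(2 + n\right)$)
$A = \frac{8083}{2720}$ ($A = \frac{2 \left(\left(-3 + 3\right) + 3\right) \left(2 + 11\right)}{64} - \frac{149}{-85} = 2 \left(0 + 3\right) 13 \cdot \frac{1}{64} - - \frac{149}{85} = 2 \cdot 3 \cdot 13 \cdot \frac{1}{64} + \frac{149}{85} = 78 \cdot \frac{1}{64} + \frac{149}{85} = \frac{39}{32} + \frac{149}{85} = \frac{8083}{2720} \approx 2.9717$)
$-25589 + 0 \left(-5 - 2\right) A = -25589 + 0 \left(-5 - 2\right) \frac{8083}{2720} = -25589 + 0 \left(-7\right) \frac{8083}{2720} = -25589 + 0 \cdot \frac{8083}{2720} = -25589 + 0 = -25589$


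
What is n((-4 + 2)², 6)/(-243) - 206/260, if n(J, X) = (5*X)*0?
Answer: -103/130 ≈ -0.79231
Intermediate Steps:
n(J, X) = 0
n((-4 + 2)², 6)/(-243) - 206/260 = 0/(-243) - 206/260 = 0*(-1/243) - 206*1/260 = 0 - 103/130 = -103/130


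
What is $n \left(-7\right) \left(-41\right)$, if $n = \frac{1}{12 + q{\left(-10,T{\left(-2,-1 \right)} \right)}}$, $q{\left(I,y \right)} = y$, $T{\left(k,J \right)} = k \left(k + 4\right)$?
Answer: $\frac{287}{8} \approx 35.875$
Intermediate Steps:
$T{\left(k,J \right)} = k \left(4 + k\right)$
$n = \frac{1}{8}$ ($n = \frac{1}{12 - 2 \left(4 - 2\right)} = \frac{1}{12 - 4} = \frac{1}{8} \approx 0.125$)
$n \left(-7\right) \left(-41\right) = \frac{1}{8} \left(-7\right) \left(-41\right) = \left(- \frac{7}{8}\right) \left(-41\right) = \frac{287}{8}$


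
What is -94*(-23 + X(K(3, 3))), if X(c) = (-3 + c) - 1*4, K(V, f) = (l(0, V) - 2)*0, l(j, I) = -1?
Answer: 2820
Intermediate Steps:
K(V, f) = 0 (K(V, f) = (-1 - 2)*0 = -3*0 = 0)
X(c) = -7 + c (X(c) = (-3 + c) - 4 = -7 + c)
-94*(-23 + X(K(3, 3))) = -94*(-23 + (-7 + 0)) = -94*(-23 - 7) = -94*(-30) = 2820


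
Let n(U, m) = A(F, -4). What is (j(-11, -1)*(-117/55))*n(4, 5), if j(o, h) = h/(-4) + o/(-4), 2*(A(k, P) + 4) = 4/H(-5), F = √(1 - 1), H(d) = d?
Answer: 702/25 ≈ 28.080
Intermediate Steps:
F = 0 (F = √0 = 0)
A(k, P) = -22/5 (A(k, P) = -4 + (4/(-5))/2 = -4 + (4*(-⅕))/2 = -4 + (½)*(-⅘) = -4 - ⅖ = -22/5)
n(U, m) = -22/5
j(o, h) = -h/4 - o/4 (j(o, h) = h*(-¼) + o*(-¼) = -h/4 - o/4)
(j(-11, -1)*(-117/55))*n(4, 5) = ((-¼*(-1) - ¼*(-11))*(-117/55))*(-22/5) = ((¼ + 11/4)*(-117*1/55))*(-22/5) = (3*(-117/55))*(-22/5) = -351/55*(-22/5) = 702/25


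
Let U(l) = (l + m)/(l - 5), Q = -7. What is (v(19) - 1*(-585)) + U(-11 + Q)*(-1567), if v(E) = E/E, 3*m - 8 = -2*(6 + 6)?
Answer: -69256/69 ≈ -1003.7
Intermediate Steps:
m = -16/3 (m = 8/3 + (-2*(6 + 6))/3 = 8/3 + (-2*12)/3 = 8/3 + (1/3)*(-24) = 8/3 - 8 = -16/3 ≈ -5.3333)
v(E) = 1
U(l) = (-16/3 + l)/(-5 + l) (U(l) = (l - 16/3)/(l - 5) = (-16/3 + l)/(-5 + l))
(v(19) - 1*(-585)) + U(-11 + Q)*(-1567) = (1 - 1*(-585)) + ((-16/3 + (-11 - 7))/(-5 + (-11 - 7)))*(-1567) = (1 + 585) + ((-16/3 - 18)/(-5 - 18))*(-1567) = 586 + (-70/3/(-23))*(-1567) = 586 - 1/23*(-70/3)*(-1567) = 586 + (70/69)*(-1567) = 586 - 109690/69 = -69256/69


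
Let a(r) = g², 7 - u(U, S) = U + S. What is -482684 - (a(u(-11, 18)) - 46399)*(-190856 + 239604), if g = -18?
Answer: 2245581416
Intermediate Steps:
u(U, S) = 7 - S - U (u(U, S) = 7 - (U + S) = 7 - (S + U) = 7 + (-S - U) = 7 - S - U)
a(r) = 324 (a(r) = (-18)² = 324)
-482684 - (a(u(-11, 18)) - 46399)*(-190856 + 239604) = -482684 - (324 - 46399)*(-190856 + 239604) = -482684 - (-46075)*48748 = -482684 - 1*(-2246064100) = -482684 + 2246064100 = 2245581416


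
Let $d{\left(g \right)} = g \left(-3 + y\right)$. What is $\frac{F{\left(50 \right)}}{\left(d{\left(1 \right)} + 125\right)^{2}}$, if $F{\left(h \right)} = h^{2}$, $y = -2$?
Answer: $\frac{25}{144} \approx 0.17361$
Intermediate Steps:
$d{\left(g \right)} = - 5 g$ ($d{\left(g \right)} = g \left(-3 - 2\right) = g \left(-5\right) = - 5 g$)
$\frac{F{\left(50 \right)}}{\left(d{\left(1 \right)} + 125\right)^{2}} = \frac{50^{2}}{\left(\left(-5\right) 1 + 125\right)^{2}} = \frac{2500}{\left(-5 + 125\right)^{2}} = \frac{2500}{120^{2}} = \frac{2500}{14400} = 2500 \cdot \frac{1}{14400} = \frac{25}{144}$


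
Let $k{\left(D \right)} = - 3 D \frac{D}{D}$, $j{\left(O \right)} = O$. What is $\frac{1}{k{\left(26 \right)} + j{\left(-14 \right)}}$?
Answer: $- \frac{1}{92} \approx -0.01087$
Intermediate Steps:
$k{\left(D \right)} = - 3 D$ ($k{\left(D \right)} = - 3 D 1 = - 3 D$)
$\frac{1}{k{\left(26 \right)} + j{\left(-14 \right)}} = \frac{1}{\left(-3\right) 26 - 14} = \frac{1}{-78 - 14} = \frac{1}{-92} = - \frac{1}{92}$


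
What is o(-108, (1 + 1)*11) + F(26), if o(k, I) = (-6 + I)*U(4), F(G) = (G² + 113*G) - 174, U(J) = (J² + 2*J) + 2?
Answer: 3856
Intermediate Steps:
U(J) = 2 + J² + 2*J
F(G) = -174 + G² + 113*G
o(k, I) = -156 + 26*I (o(k, I) = (-6 + I)*(2 + 4² + 2*4) = (-6 + I)*(2 + 16 + 8) = (-6 + I)*26 = -156 + 26*I)
o(-108, (1 + 1)*11) + F(26) = (-156 + 26*((1 + 1)*11)) + (-174 + 26² + 113*26) = (-156 + 26*(2*11)) + (-174 + 676 + 2938) = (-156 + 26*22) + 3440 = (-156 + 572) + 3440 = 416 + 3440 = 3856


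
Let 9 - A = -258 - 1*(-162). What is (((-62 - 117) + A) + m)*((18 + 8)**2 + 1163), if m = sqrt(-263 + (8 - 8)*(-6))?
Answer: -136086 + 1839*I*sqrt(263) ≈ -1.3609e+5 + 29824.0*I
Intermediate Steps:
A = 105 (A = 9 - (-258 - 1*(-162)) = 9 - (-258 + 162) = 9 - 1*(-96) = 9 + 96 = 105)
m = I*sqrt(263) (m = sqrt(-263 + 0*(-6)) = sqrt(-263 + 0) = sqrt(-263) = I*sqrt(263) ≈ 16.217*I)
(((-62 - 117) + A) + m)*((18 + 8)**2 + 1163) = (((-62 - 117) + 105) + I*sqrt(263))*((18 + 8)**2 + 1163) = ((-179 + 105) + I*sqrt(263))*(26**2 + 1163) = (-74 + I*sqrt(263))*(676 + 1163) = (-74 + I*sqrt(263))*1839 = -136086 + 1839*I*sqrt(263)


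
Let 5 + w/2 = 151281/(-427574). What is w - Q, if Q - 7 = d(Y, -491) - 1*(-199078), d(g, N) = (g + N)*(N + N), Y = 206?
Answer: -102396641736/213787 ≈ -4.7897e+5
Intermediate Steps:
d(g, N) = 2*N*(N + g) (d(g, N) = (N + g)*(2*N) = 2*N*(N + g))
w = -2289151/213787 (w = -10 + 2*(151281/(-427574)) = -10 + 2*(151281*(-1/427574)) = -10 + 2*(-151281/427574) = -10 - 151281/213787 = -2289151/213787 ≈ -10.708)
Q = 478955 (Q = 7 + (2*(-491)*(-491 + 206) - 1*(-199078)) = 7 + (2*(-491)*(-285) + 199078) = 7 + (279870 + 199078) = 7 + 478948 = 478955)
w - Q = -2289151/213787 - 1*478955 = -2289151/213787 - 478955 = -102396641736/213787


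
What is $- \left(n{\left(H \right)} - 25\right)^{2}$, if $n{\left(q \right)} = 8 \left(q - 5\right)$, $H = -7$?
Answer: $-14641$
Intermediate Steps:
$n{\left(q \right)} = -40 + 8 q$ ($n{\left(q \right)} = 8 \left(-5 + q\right) = -40 + 8 q$)
$- \left(n{\left(H \right)} - 25\right)^{2} = - \left(\left(-40 + 8 \left(-7\right)\right) - 25\right)^{2} = - \left(\left(-40 - 56\right) - 25\right)^{2} = - \left(-96 - 25\right)^{2} = - \left(-121\right)^{2} = \left(-1\right) 14641 = -14641$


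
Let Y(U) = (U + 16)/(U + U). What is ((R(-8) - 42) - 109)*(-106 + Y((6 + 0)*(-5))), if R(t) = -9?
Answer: 50768/3 ≈ 16923.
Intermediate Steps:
Y(U) = (16 + U)/(2*U) (Y(U) = (16 + U)/((2*U)) = (16 + U)*(1/(2*U)) = (16 + U)/(2*U))
((R(-8) - 42) - 109)*(-106 + Y((6 + 0)*(-5))) = ((-9 - 42) - 109)*(-106 + (16 + (6 + 0)*(-5))/(2*(((6 + 0)*(-5))))) = (-51 - 109)*(-106 + (16 + 6*(-5))/(2*((6*(-5))))) = -160*(-106 + (½)*(16 - 30)/(-30)) = -160*(-106 + (½)*(-1/30)*(-14)) = -160*(-106 + 7/30) = -160*(-3173/30) = 50768/3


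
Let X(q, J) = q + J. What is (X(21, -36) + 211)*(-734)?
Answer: -143864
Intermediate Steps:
X(q, J) = J + q
(X(21, -36) + 211)*(-734) = ((-36 + 21) + 211)*(-734) = (-15 + 211)*(-734) = 196*(-734) = -143864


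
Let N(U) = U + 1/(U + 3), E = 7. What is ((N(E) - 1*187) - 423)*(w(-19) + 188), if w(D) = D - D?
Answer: -566726/5 ≈ -1.1335e+5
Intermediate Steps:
w(D) = 0
N(U) = U + 1/(3 + U)
((N(E) - 1*187) - 423)*(w(-19) + 188) = (((1 + 7² + 3*7)/(3 + 7) - 1*187) - 423)*(0 + 188) = (((1 + 49 + 21)/10 - 187) - 423)*188 = (((⅒)*71 - 187) - 423)*188 = ((71/10 - 187) - 423)*188 = (-1799/10 - 423)*188 = -6029/10*188 = -566726/5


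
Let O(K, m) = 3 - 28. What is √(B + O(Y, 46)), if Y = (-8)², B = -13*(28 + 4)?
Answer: 21*I ≈ 21.0*I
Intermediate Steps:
B = -416 (B = -13*32 = -416)
Y = 64
O(K, m) = -25
√(B + O(Y, 46)) = √(-416 - 25) = √(-441) = 21*I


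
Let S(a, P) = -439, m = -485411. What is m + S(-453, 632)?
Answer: -485850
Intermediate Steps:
m + S(-453, 632) = -485411 - 439 = -485850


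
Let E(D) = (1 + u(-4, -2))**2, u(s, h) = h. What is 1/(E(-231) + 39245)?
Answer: 1/39246 ≈ 2.5480e-5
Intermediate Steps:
E(D) = 1 (E(D) = (1 - 2)**2 = (-1)**2 = 1)
1/(E(-231) + 39245) = 1/(1 + 39245) = 1/39246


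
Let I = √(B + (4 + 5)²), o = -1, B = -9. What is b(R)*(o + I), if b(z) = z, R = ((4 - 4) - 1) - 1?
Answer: 2 - 12*√2 ≈ -14.971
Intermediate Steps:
R = -2 (R = (0 - 1) - 1 = -1 - 1 = -2)
I = 6*√2 (I = √(-9 + (4 + 5)²) = √(-9 + 9²) = √(-9 + 81) = √72 = 6*√2 ≈ 8.4853)
b(R)*(o + I) = -2*(-1 + 6*√2) = 2 - 12*√2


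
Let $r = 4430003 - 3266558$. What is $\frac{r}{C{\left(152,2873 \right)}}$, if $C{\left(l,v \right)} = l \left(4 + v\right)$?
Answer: $\frac{387815}{145768} \approx 2.6605$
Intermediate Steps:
$r = 1163445$ ($r = 4430003 - 3266558 = 1163445$)
$\frac{r}{C{\left(152,2873 \right)}} = \frac{1163445}{152 \left(4 + 2873\right)} = \frac{1163445}{152 \cdot 2877} = \frac{1163445}{437304} = 1163445 \cdot \frac{1}{437304} = \frac{387815}{145768}$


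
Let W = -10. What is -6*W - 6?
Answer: 54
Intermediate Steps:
-6*W - 6 = -6*(-10) - 6 = 60 - 6 = 54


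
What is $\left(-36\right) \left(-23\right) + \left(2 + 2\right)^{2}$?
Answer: $844$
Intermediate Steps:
$\left(-36\right) \left(-23\right) + \left(2 + 2\right)^{2} = 828 + 4^{2} = 828 + 16 = 844$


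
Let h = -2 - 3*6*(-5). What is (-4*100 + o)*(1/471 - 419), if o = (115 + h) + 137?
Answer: 3946960/157 ≈ 25140.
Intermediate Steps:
h = 88 (h = -2 - 18*(-5) = -2 + 90 = 88)
o = 340 (o = (115 + 88) + 137 = 203 + 137 = 340)
(-4*100 + o)*(1/471 - 419) = (-4*100 + 340)*(1/471 - 419) = (-400 + 340)*(1/471 - 419) = -60*(-197348/471) = 3946960/157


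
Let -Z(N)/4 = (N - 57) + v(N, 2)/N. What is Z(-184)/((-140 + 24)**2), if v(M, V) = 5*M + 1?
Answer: 43425/618976 ≈ 0.070156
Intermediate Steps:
v(M, V) = 1 + 5*M
Z(N) = 228 - 4*N - 4*(1 + 5*N)/N (Z(N) = -4*((N - 57) + (1 + 5*N)/N) = -4*((-57 + N) + (1 + 5*N)/N) = -4*(-57 + N + (1 + 5*N)/N) = 228 - 4*N - 4*(1 + 5*N)/N)
Z(-184)/((-140 + 24)**2) = (208 - 4*(-184) - 4/(-184))/((-140 + 24)**2) = (208 + 736 - 4*(-1/184))/((-116)**2) = (208 + 736 + 1/46)/13456 = (43425/46)*(1/13456) = 43425/618976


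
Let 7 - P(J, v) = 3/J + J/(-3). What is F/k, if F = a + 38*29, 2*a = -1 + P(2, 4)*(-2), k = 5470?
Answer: 1643/8205 ≈ 0.20024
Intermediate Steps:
P(J, v) = 7 - 3/J + J/3 (P(J, v) = 7 - (3/J + J/(-3)) = 7 - (3/J + J*(-⅓)) = 7 - (3/J - J/3) = 7 + (-3/J + J/3) = 7 - 3/J + J/3)
a = -20/3 (a = (-1 + (7 - 3/2 + (⅓)*2)*(-2))/2 = (-1 + (7 - 3*½ + ⅔)*(-2))/2 = (-1 + (7 - 3/2 + ⅔)*(-2))/2 = (-1 + (37/6)*(-2))/2 = (-1 - 37/3)/2 = (½)*(-40/3) = -20/3 ≈ -6.6667)
F = 3286/3 (F = -20/3 + 38*29 = -20/3 + 1102 = 3286/3 ≈ 1095.3)
F/k = (3286/3)/5470 = (3286/3)*(1/5470) = 1643/8205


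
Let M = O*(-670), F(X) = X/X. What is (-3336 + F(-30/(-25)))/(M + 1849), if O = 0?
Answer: -3335/1849 ≈ -1.8037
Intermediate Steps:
F(X) = 1
M = 0 (M = 0*(-670) = 0)
(-3336 + F(-30/(-25)))/(M + 1849) = (-3336 + 1)/(0 + 1849) = -3335/1849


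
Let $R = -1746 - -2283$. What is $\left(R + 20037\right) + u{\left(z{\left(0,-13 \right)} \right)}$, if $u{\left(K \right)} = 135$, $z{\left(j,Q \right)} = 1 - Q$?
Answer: $20709$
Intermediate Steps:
$R = 537$ ($R = -1746 + 2283 = 537$)
$\left(R + 20037\right) + u{\left(z{\left(0,-13 \right)} \right)} = \left(537 + 20037\right) + 135 = 20574 + 135 = 20709$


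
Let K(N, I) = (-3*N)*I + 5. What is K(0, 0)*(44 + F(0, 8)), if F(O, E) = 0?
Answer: 220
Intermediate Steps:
K(N, I) = 5 - 3*I*N (K(N, I) = -3*I*N + 5 = 5 - 3*I*N)
K(0, 0)*(44 + F(0, 8)) = (5 - 3*0*0)*(44 + 0) = (5 + 0)*44 = 5*44 = 220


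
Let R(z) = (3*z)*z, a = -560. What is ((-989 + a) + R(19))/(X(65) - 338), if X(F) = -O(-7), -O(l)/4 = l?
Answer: 233/183 ≈ 1.2732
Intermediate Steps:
R(z) = 3*z²
O(l) = -4*l
X(F) = -28 (X(F) = -(-4)*(-7) = -1*28 = -28)
((-989 + a) + R(19))/(X(65) - 338) = ((-989 - 560) + 3*19²)/(-28 - 338) = (-1549 + 3*361)/(-366) = (-1549 + 1083)*(-1/366) = -466*(-1/366) = 233/183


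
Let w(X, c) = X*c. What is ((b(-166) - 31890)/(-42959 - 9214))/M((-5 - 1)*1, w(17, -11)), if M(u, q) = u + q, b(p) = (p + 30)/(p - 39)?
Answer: -6537314/2064224745 ≈ -0.0031670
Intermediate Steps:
b(p) = (30 + p)/(-39 + p)
M(u, q) = q + u
((b(-166) - 31890)/(-42959 - 9214))/M((-5 - 1)*1, w(17, -11)) = (((30 - 166)/(-39 - 166) - 31890)/(-42959 - 9214))/(17*(-11) + (-5 - 1)*1) = ((-136/(-205) - 31890)/(-52173))/(-187 - 6*1) = ((-1/205*(-136) - 31890)*(-1/52173))/(-187 - 6) = ((136/205 - 31890)*(-1/52173))/(-193) = -6537314/205*(-1/52173)*(-1/193) = (6537314/10695465)*(-1/193) = -6537314/2064224745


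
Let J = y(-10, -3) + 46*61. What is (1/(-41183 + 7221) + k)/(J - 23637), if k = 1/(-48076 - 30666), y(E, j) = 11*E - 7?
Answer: 7044/3501243226387 ≈ 2.0119e-9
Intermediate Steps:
y(E, j) = -7 + 11*E
J = 2689 (J = (-7 + 11*(-10)) + 46*61 = (-7 - 110) + 2806 = -117 + 2806 = 2689)
k = -1/78742 (k = 1/(-78742) = -1/78742 ≈ -1.2700e-5)
(1/(-41183 + 7221) + k)/(J - 23637) = (1/(-41183 + 7221) - 1/78742)/(2689 - 23637) = (1/(-33962) - 1/78742)/(-20948) = (-1/33962 - 1/78742)*(-1/20948) = -28176/668558951*(-1/20948) = 7044/3501243226387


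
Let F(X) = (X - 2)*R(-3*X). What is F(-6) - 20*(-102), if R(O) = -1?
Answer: 2048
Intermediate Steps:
F(X) = 2 - X (F(X) = (X - 2)*(-1) = (-2 + X)*(-1) = 2 - X)
F(-6) - 20*(-102) = (2 - 1*(-6)) - 20*(-102) = (2 + 6) + 2040 = 8 + 2040 = 2048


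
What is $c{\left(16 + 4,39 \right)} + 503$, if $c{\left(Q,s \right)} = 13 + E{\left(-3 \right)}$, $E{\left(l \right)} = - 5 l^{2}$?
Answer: $471$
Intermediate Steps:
$c{\left(Q,s \right)} = -32$ ($c{\left(Q,s \right)} = 13 - 5 \left(-3\right)^{2} = 13 - 45 = -32$)
$c{\left(16 + 4,39 \right)} + 503 = -32 + 503 = 471$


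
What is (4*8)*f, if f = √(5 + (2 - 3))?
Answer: 64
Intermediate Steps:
f = 2 (f = √(5 - 1) = √4 = 2)
(4*8)*f = (4*8)*2 = 32*2 = 64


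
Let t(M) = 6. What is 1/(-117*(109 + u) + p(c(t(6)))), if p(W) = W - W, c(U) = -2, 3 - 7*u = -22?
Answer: -7/92196 ≈ -7.5925e-5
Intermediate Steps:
u = 25/7 (u = 3/7 - 1/7*(-22) = 3/7 + 22/7 = 25/7 ≈ 3.5714)
p(W) = 0
1/(-117*(109 + u) + p(c(t(6)))) = 1/(-117*(109 + 25/7) + 0) = 1/(-117*788/7 + 0) = 1/(-92196/7 + 0) = 1/(-92196/7) = -7/92196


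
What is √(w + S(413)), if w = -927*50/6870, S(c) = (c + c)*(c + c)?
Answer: √35778881911/229 ≈ 826.00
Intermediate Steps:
S(c) = 4*c² (S(c) = (2*c)*(2*c) = 4*c²)
w = -1545/229 (w = -46350*1/6870 = -1545/229 ≈ -6.7467)
√(w + S(413)) = √(-1545/229 + 4*413²) = √(-1545/229 + 4*170569) = √(-1545/229 + 682276) = √(156239659/229) = √35778881911/229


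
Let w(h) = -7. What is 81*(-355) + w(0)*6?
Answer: -28797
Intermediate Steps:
81*(-355) + w(0)*6 = 81*(-355) - 7*6 = -28755 - 42 = -28797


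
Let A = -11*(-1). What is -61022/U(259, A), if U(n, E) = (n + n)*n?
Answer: -30511/67081 ≈ -0.45484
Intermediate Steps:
A = 11
U(n, E) = 2*n² (U(n, E) = (2*n)*n = 2*n²)
-61022/U(259, A) = -61022/(2*259²) = -61022/(2*67081) = -61022/134162 = -61022*1/134162 = -30511/67081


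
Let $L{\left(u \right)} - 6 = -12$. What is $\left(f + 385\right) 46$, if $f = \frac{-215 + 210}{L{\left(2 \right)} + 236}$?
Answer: $17709$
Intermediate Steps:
$L{\left(u \right)} = -6$ ($L{\left(u \right)} = 6 - 12 = -6$)
$f = - \frac{1}{46}$ ($f = \frac{-215 + 210}{-6 + 236} = - \frac{5}{230} = \left(-5\right) \frac{1}{230} = - \frac{1}{46} \approx -0.021739$)
$\left(f + 385\right) 46 = \left(- \frac{1}{46} + 385\right) 46 = \frac{17709}{46} \cdot 46 = 17709$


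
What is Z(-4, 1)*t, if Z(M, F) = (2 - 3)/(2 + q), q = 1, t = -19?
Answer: 19/3 ≈ 6.3333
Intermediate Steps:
Z(M, F) = -⅓ (Z(M, F) = (2 - 3)/(2 + 1) = -1/3 = -1*⅓ = -⅓)
Z(-4, 1)*t = -⅓*(-19) = 19/3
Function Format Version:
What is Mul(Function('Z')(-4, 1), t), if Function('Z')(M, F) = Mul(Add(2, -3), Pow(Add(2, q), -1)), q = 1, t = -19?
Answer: Rational(19, 3) ≈ 6.3333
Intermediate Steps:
Function('Z')(M, F) = Rational(-1, 3) (Function('Z')(M, F) = Mul(Add(2, -3), Pow(Add(2, 1), -1)) = Mul(-1, Pow(3, -1)) = Mul(-1, Rational(1, 3)) = Rational(-1, 3))
Mul(Function('Z')(-4, 1), t) = Mul(Rational(-1, 3), -19) = Rational(19, 3)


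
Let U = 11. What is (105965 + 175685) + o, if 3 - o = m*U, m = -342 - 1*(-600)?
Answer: 278815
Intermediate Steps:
m = 258 (m = -342 + 600 = 258)
o = -2835 (o = 3 - 258*11 = 3 - 1*2838 = 3 - 2838 = -2835)
(105965 + 175685) + o = (105965 + 175685) - 2835 = 281650 - 2835 = 278815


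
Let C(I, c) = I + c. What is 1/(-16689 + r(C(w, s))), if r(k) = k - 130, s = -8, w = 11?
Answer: -1/16816 ≈ -5.9467e-5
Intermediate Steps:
r(k) = -130 + k
1/(-16689 + r(C(w, s))) = 1/(-16689 + (-130 + (11 - 8))) = 1/(-16689 + (-130 + 3)) = 1/(-16689 - 127) = 1/(-16816) = -1/16816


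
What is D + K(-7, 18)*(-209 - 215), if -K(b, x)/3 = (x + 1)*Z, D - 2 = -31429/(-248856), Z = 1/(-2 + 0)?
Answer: -3006646763/248856 ≈ -12082.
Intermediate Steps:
Z = -½ (Z = 1/(-2) = -½ ≈ -0.50000)
D = 529141/248856 (D = 2 - 31429/(-248856) = 2 - 31429*(-1/248856) = 2 + 31429/248856 = 529141/248856 ≈ 2.1263)
K(b, x) = 3/2 + 3*x/2 (K(b, x) = -3*(x + 1)*(-1)/2 = -3*(1 + x)*(-1)/2 = -3*(-½ - x/2) = 3/2 + 3*x/2)
D + K(-7, 18)*(-209 - 215) = 529141/248856 + (3/2 + (3/2)*18)*(-209 - 215) = 529141/248856 + (3/2 + 27)*(-424) = 529141/248856 + (57/2)*(-424) = 529141/248856 - 12084 = -3006646763/248856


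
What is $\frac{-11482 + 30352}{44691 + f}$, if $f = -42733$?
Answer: $\frac{9435}{979} \approx 9.6374$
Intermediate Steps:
$\frac{-11482 + 30352}{44691 + f} = \frac{-11482 + 30352}{44691 - 42733} = \frac{18870}{1958} = 18870 \cdot \frac{1}{1958} = \frac{9435}{979}$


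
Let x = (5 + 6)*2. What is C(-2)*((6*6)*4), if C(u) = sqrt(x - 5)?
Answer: 144*sqrt(17) ≈ 593.73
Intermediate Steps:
x = 22 (x = 11*2 = 22)
C(u) = sqrt(17) (C(u) = sqrt(22 - 5) = sqrt(17))
C(-2)*((6*6)*4) = sqrt(17)*((6*6)*4) = sqrt(17)*(36*4) = sqrt(17)*144 = 144*sqrt(17)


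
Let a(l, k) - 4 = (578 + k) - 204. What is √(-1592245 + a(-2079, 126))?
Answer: I*√1591741 ≈ 1261.6*I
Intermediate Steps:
a(l, k) = 378 + k (a(l, k) = 4 + ((578 + k) - 204) = 4 + (374 + k) = 378 + k)
√(-1592245 + a(-2079, 126)) = √(-1592245 + (378 + 126)) = √(-1592245 + 504) = √(-1591741) = I*√1591741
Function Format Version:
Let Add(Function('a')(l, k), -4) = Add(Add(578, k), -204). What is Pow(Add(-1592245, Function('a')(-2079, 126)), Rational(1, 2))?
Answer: Mul(I, Pow(1591741, Rational(1, 2))) ≈ Mul(1261.6, I)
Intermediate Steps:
Function('a')(l, k) = Add(378, k) (Function('a')(l, k) = Add(4, Add(Add(578, k), -204)) = Add(4, Add(374, k)) = Add(378, k))
Pow(Add(-1592245, Function('a')(-2079, 126)), Rational(1, 2)) = Pow(Add(-1592245, Add(378, 126)), Rational(1, 2)) = Pow(Add(-1592245, 504), Rational(1, 2)) = Pow(-1591741, Rational(1, 2)) = Mul(I, Pow(1591741, Rational(1, 2)))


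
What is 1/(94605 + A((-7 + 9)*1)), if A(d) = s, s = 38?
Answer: 1/94643 ≈ 1.0566e-5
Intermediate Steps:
A(d) = 38
1/(94605 + A((-7 + 9)*1)) = 1/(94605 + 38) = 1/94643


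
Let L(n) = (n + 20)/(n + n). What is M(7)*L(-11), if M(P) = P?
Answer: -63/22 ≈ -2.8636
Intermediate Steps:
L(n) = (20 + n)/(2*n) (L(n) = (20 + n)/((2*n)) = (20 + n)*(1/(2*n)) = (20 + n)/(2*n))
M(7)*L(-11) = 7*((½)*(20 - 11)/(-11)) = 7*((½)*(-1/11)*9) = 7*(-9/22) = -63/22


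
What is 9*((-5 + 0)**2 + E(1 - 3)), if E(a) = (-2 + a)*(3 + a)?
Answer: 189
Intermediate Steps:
9*((-5 + 0)**2 + E(1 - 3)) = 9*((-5 + 0)**2 + (-6 + (1 - 3) + (1 - 3)**2)) = 9*((-5)**2 + (-6 - 2 + (-2)**2)) = 9*(25 + (-6 - 2 + 4)) = 9*(25 - 4) = 9*21 = 189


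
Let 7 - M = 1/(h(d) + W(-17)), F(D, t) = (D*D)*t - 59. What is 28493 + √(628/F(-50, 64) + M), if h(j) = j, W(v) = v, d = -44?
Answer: 28493 + 16*√2610334843951/9756401 ≈ 28496.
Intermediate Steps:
F(D, t) = -59 + t*D² (F(D, t) = D²*t - 59 = t*D² - 59 = -59 + t*D²)
M = 428/61 (M = 7 - 1/(-44 - 17) = 7 - 1/(-61) = 7 - 1*(-1/61) = 7 + 1/61 = 428/61 ≈ 7.0164)
28493 + √(628/F(-50, 64) + M) = 28493 + √(628/(-59 + 64*(-50)²) + 428/61) = 28493 + √(628/(-59 + 64*2500) + 428/61) = 28493 + √(628/(-59 + 160000) + 428/61) = 28493 + √(628/159941 + 428/61) = 28493 + √(68493056/9756401) = 28493 + 16*√2610334843951/9756401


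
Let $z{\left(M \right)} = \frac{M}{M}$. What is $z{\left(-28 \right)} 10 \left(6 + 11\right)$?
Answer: $170$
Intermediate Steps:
$z{\left(M \right)} = 1$
$z{\left(-28 \right)} 10 \left(6 + 11\right) = 1 \cdot 10 \left(6 + 11\right) = 1 \cdot 10 \cdot 17 = 1 \cdot 170 = 170$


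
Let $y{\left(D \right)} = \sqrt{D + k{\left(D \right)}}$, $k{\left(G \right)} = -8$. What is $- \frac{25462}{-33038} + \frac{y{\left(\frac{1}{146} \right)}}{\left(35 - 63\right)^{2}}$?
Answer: $\frac{12731}{16519} + \frac{i \sqrt{170382}}{114464} \approx 0.77069 + 0.0036061 i$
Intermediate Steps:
$y{\left(D \right)} = \sqrt{-8 + D}$ ($y{\left(D \right)} = \sqrt{D - 8} = \sqrt{-8 + D}$)
$- \frac{25462}{-33038} + \frac{y{\left(\frac{1}{146} \right)}}{\left(35 - 63\right)^{2}} = - \frac{25462}{-33038} + \frac{\sqrt{-8 + \frac{1}{146}}}{\left(35 - 63\right)^{2}} = \left(-25462\right) \left(- \frac{1}{33038}\right) + \frac{\sqrt{-8 + \frac{1}{146}}}{\left(-28\right)^{2}} = \frac{12731}{16519} + \frac{\sqrt{- \frac{1167}{146}}}{784} = \frac{12731}{16519} + \frac{i \sqrt{170382}}{146} \cdot \frac{1}{784} = \frac{12731}{16519} + \frac{i \sqrt{170382}}{114464}$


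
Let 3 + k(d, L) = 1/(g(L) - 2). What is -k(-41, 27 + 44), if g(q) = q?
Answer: 206/69 ≈ 2.9855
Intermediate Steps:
k(d, L) = -3 + 1/(-2 + L) (k(d, L) = -3 + 1/(L - 2) = -3 + 1/(-2 + L))
-k(-41, 27 + 44) = -(7 - 3*(27 + 44))/(-2 + (27 + 44)) = -(7 - 3*71)/(-2 + 71) = -(7 - 213)/69 = -(-206)/69 = -1*(-206/69) = 206/69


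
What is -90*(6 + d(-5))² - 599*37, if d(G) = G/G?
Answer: -26573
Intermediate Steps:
d(G) = 1
-90*(6 + d(-5))² - 599*37 = -90*(6 + 1)² - 599*37 = -90*7² - 1*22163 = -90*49 - 22163 = -4410 - 22163 = -26573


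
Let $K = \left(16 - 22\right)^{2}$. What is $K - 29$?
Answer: $7$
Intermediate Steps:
$K = 36$ ($K = \left(-6\right)^{2} = 36$)
$K - 29 = 36 - 29 = 7$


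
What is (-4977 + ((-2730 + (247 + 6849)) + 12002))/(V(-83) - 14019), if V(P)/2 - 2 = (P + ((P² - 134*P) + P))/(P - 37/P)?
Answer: -39025566/49496525 ≈ -0.78845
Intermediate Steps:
V(P) = 4 + 2*(P² - 132*P)/(P - 37/P) (V(P) = 4 + 2*((P + ((P² - 134*P) + P))/(P - 37/P)) = 4 + 2*((P + (P² - 133*P))/(P - 37/P)) = 4 + 2*((P² - 132*P)/(P - 37/P)) = 4 + 2*(P² - 132*P)/(P - 37/P))
(-4977 + ((-2730 + (247 + 6849)) + 12002))/(V(-83) - 14019) = (-4977 + ((-2730 + (247 + 6849)) + 12002))/(2*(-74 + (-83)³ - 130*(-83)²)/(-37 + (-83)²) - 14019) = (-4977 + ((-2730 + 7096) + 12002))/(2*(-74 - 571787 - 130*6889)/(-37 + 6889) - 14019) = (-4977 + (4366 + 12002))/(2*(-74 - 571787 - 895570)/6852 - 14019) = (-4977 + 16368)/(2*(1/6852)*(-1467431) - 14019) = 11391/(-1467431/3426 - 14019) = 11391/(-49496525/3426) = 11391*(-3426/49496525) = -39025566/49496525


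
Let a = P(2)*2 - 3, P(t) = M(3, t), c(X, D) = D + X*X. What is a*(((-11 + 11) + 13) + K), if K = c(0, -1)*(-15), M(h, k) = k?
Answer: 28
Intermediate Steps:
c(X, D) = D + X²
P(t) = t
a = 1 (a = 2*2 - 3 = 4 - 3 = 1)
K = 15 (K = (-1 + 0²)*(-15) = (-1 + 0)*(-15) = -1*(-15) = 15)
a*(((-11 + 11) + 13) + K) = 1*(((-11 + 11) + 13) + 15) = 1*((0 + 13) + 15) = 1*(13 + 15) = 1*28 = 28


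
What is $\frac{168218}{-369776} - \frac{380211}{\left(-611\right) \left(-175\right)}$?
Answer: $- \frac{6099215861}{1520703800} \approx -4.0108$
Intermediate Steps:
$\frac{168218}{-369776} - \frac{380211}{\left(-611\right) \left(-175\right)} = 168218 \left(- \frac{1}{369776}\right) - \frac{380211}{106925} = - \frac{84109}{184888} - \frac{29247}{8225} = - \frac{6099215861}{1520703800}$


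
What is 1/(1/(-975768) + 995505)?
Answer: 975768/971381922839 ≈ 1.0045e-6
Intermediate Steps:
1/(1/(-975768) + 995505) = 1/(-1/975768 + 995505) = 1/(971381922839/975768) = 975768/971381922839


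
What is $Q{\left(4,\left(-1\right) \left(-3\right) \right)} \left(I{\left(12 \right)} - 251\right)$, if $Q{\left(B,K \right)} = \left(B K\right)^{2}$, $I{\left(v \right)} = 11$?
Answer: $-34560$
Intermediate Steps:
$Q{\left(B,K \right)} = B^{2} K^{2}$
$Q{\left(4,\left(-1\right) \left(-3\right) \right)} \left(I{\left(12 \right)} - 251\right) = 4^{2} \left(\left(-1\right) \left(-3\right)\right)^{2} \left(11 - 251\right) = 16 \cdot 3^{2} \left(-240\right) = 16 \cdot 9 \left(-240\right) = 144 \left(-240\right) = -34560$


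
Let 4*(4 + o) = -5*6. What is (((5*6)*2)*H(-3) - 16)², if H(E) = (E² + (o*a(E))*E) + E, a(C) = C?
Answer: 34409956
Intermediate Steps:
o = -23/2 (o = -4 + (-5*6)/4 = -4 + (¼)*(-30) = -4 - 15/2 = -23/2 ≈ -11.500)
H(E) = E - 21*E²/2 (H(E) = (E² + (-23*E/2)*E) + E = (E² - 23*E²/2) + E = -21*E²/2 + E = E - 21*E²/2)
(((5*6)*2)*H(-3) - 16)² = (((5*6)*2)*((½)*(-3)*(2 - 21*(-3))) - 16)² = ((30*2)*((½)*(-3)*(2 + 63)) - 16)² = (60*((½)*(-3)*65) - 16)² = (60*(-195/2) - 16)² = (-5850 - 16)² = (-5866)² = 34409956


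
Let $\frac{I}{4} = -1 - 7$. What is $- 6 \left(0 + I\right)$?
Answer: $192$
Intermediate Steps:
$I = -32$ ($I = 4 \left(-1 - 7\right) = 4 \left(-8\right) = -32$)
$- 6 \left(0 + I\right) = - 6 \left(0 - 32\right) = \left(-6\right) \left(-32\right) = 192$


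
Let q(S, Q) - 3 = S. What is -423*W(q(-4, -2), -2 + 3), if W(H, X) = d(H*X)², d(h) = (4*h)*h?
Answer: -6768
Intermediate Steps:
q(S, Q) = 3 + S
d(h) = 4*h²
W(H, X) = 16*H⁴*X⁴ (W(H, X) = (4*(H*X)²)² = (4*(H²*X²))² = (4*H²*X²)² = 16*H⁴*X⁴)
-423*W(q(-4, -2), -2 + 3) = -6768*(3 - 4)⁴*(-2 + 3)⁴ = -6768*(-1)⁴*1⁴ = -6768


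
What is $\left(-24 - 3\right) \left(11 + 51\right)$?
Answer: $-1674$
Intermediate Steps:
$\left(-24 - 3\right) \left(11 + 51\right) = \left(-27\right) 62 = -1674$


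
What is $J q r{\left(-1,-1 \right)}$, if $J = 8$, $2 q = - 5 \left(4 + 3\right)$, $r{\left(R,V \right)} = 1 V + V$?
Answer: $280$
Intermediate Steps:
$r{\left(R,V \right)} = 2 V$ ($r{\left(R,V \right)} = V + V = 2 V$)
$q = - \frac{35}{2}$ ($q = \frac{\left(-5\right) \left(4 + 3\right)}{2} = \frac{\left(-5\right) 7}{2} = \frac{1}{2} \left(-35\right) = - \frac{35}{2} \approx -17.5$)
$J q r{\left(-1,-1 \right)} = 8 \left(- \frac{35}{2}\right) 2 \left(-1\right) = \left(-140\right) \left(-2\right) = 280$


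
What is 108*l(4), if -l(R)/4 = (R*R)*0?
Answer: 0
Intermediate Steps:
l(R) = 0 (l(R) = -4*R*R*0 = -4*R²*0 = -4*0 = 0)
108*l(4) = 108*0 = 0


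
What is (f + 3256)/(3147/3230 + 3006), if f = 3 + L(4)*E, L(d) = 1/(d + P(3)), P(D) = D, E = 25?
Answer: 73766740/67987689 ≈ 1.0850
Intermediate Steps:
L(d) = 1/(3 + d) (L(d) = 1/(d + 3) = 1/(3 + d))
f = 46/7 (f = 3 + 25/(3 + 4) = 3 + 25/7 = 46/7 ≈ 6.5714)
(f + 3256)/(3147/3230 + 3006) = (46/7 + 3256)/(3147/3230 + 3006) = 22838/(7*(3147*(1/3230) + 3006)) = 22838/(7*(3147/3230 + 3006)) = 22838/(7*(9712527/3230)) = (22838/7)*(3230/9712527) = 73766740/67987689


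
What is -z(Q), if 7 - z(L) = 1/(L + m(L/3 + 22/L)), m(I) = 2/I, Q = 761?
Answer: -3084781924/440765873 ≈ -6.9987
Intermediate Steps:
z(L) = 7 - 1/(L + 2/(22/L + L/3)) (z(L) = 7 - 1/(L + 2/(L/3 + 22/L)) = 7 - 1/(L + 2/(22/L + L/3)))
-z(Q) = -(42*761 + (-1 + 7*761)*(66 + 761**2))/(761*(72 + 761**2)) = -(31962 + (-1 + 5327)*(66 + 579121))/(761*(72 + 579121)) = -(31962 + 5326*579187)/(761*579193) = -(31962 + 3084749962)/(761*579193) = -3084781924/(761*579193) = -1*3084781924/440765873 = -3084781924/440765873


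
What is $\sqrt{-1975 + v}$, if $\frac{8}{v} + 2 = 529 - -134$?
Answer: $\frac{i \sqrt{862913687}}{661} \approx 44.441 i$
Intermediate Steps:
$v = \frac{8}{661}$ ($v = \frac{8}{-2 + \left(529 - -134\right)} = \frac{8}{-2 + \left(529 + 134\right)} = \frac{8}{-2 + 663} = \frac{8}{661} \approx 0.012103$)
$\sqrt{-1975 + v} = \sqrt{-1975 + \frac{8}{661}} = \sqrt{- \frac{1305467}{661}} = \frac{i \sqrt{862913687}}{661}$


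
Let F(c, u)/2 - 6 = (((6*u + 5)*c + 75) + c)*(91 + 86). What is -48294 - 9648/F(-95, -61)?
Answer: -97661432346/2022227 ≈ -48294.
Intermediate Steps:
F(c, u) = 26562 + 354*c + 354*c*(5 + 6*u) (F(c, u) = 12 + 2*((((6*u + 5)*c + 75) + c)*(91 + 86)) = 12 + 2*((((5 + 6*u)*c + 75) + c)*177) = 12 + 2*(((c*(5 + 6*u) + 75) + c)*177) = 12 + 2*(((75 + c*(5 + 6*u)) + c)*177) = 12 + 2*((75 + c + c*(5 + 6*u))*177) = 12 + 2*(13275 + 177*c + 177*c*(5 + 6*u)) = 12 + (26550 + 354*c + 354*c*(5 + 6*u)) = 26562 + 354*c + 354*c*(5 + 6*u))
-48294 - 9648/F(-95, -61) = -48294 - 9648/(26562 + 2124*(-95) + 2124*(-95)*(-61)) = -48294 - 9648/(26562 - 201780 + 12308580) = -48294 - 9648/12133362 = -48294 - 9648*1/12133362 = -48294 - 1608/2022227 = -97661432346/2022227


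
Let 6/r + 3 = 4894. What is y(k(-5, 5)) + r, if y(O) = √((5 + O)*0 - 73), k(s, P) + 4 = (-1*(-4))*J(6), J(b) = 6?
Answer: 6/4891 + I*√73 ≈ 0.0012267 + 8.544*I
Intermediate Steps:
r = 6/4891 (r = 6/(-3 + 4894) = 6/4891 ≈ 0.0012267)
k(s, P) = 20 (k(s, P) = -4 - 1*(-4)*6 = -4 + 4*6 = -4 + 24 = 20)
y(O) = I*√73 (y(O) = √(0 - 73) = √(-73) = I*√73)
y(k(-5, 5)) + r = I*√73 + 6/4891 = 6/4891 + I*√73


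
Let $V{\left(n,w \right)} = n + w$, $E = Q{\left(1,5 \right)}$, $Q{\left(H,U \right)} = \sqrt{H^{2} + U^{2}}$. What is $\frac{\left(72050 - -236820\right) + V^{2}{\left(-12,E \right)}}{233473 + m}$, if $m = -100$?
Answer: $\frac{309040}{233373} - \frac{8 \sqrt{26}}{77791} \approx 1.3237$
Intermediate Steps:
$E = \sqrt{26}$ ($E = \sqrt{1^{2} + 5^{2}} = \sqrt{1 + 25} = \sqrt{26} \approx 5.099$)
$\frac{\left(72050 - -236820\right) + V^{2}{\left(-12,E \right)}}{233473 + m} = \frac{\left(72050 - -236820\right) + \left(-12 + \sqrt{26}\right)^{2}}{233473 - 100} = \frac{\left(72050 + 236820\right) + \left(-12 + \sqrt{26}\right)^{2}}{233373} = \left(308870 + \left(-12 + \sqrt{26}\right)^{2}\right) \frac{1}{233373} = \frac{308870}{233373} + \frac{\left(-12 + \sqrt{26}\right)^{2}}{233373}$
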